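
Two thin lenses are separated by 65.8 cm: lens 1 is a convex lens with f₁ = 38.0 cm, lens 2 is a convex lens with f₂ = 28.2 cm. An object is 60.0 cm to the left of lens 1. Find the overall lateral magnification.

m = -0.738

Lens 1: 1/d_i1 = 1/(38.0) − 1/(60.0) = 0.009649, so d_i1 = 103.6 cm; m₁ = −d_i1/d_o1 = -1.727.
d_o2 = 65.8 − (103.6) = -37.80 cm (virtual object).
Lens 2: 1/d_i2 = 1/(28.2) − 1/(-37.80) = 0.06192, so d_i2 = 16.15 cm; m₂ = −d_i2/d_o2 = +0.4273.
m = m₁·m₂ = (-1.727)(+0.4273) = -0.738.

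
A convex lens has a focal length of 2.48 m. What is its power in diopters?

P = 1/f = 1/(2.48 m) = +0.403 D.

P = +0.403 D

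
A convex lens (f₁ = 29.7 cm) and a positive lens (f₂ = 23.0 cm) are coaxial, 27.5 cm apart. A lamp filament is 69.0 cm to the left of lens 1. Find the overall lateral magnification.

Lens 1: 1/d_i1 = 1/(29.7) − 1/(69.0) = 0.01918, so d_i1 = 52.15 cm; m₁ = −d_i1/d_o1 = -0.7558.
d_o2 = 27.5 − (52.15) = -24.65 cm (virtual object).
Lens 2: 1/d_i2 = 1/(23.0) − 1/(-24.65) = 0.08405, so d_i2 = 11.90 cm; m₂ = −d_i2/d_o2 = +0.4827.
m = m₁·m₂ = (-0.7558)(+0.4827) = -0.365.

m = -0.365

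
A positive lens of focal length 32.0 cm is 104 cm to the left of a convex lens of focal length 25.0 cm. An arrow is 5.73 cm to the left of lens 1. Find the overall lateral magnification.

Lens 1: 1/d_i1 = 1/(32.0) − 1/(5.73) = -0.1433, so d_i1 = -6.980 cm; m₁ = −d_i1/d_o1 = +1.218.
d_o2 = 104 − (-6.980) = 111.0 cm.
Lens 2: 1/d_i2 = 1/(25.0) − 1/(111.0) = 0.03099, so d_i2 = 32.27 cm; m₂ = −d_i2/d_o2 = -0.2907.
m = m₁·m₂ = (+1.218)(-0.2907) = -0.354.

m = -0.354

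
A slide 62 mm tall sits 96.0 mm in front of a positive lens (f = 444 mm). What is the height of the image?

79.1 mm

1/d_i = 1/f − 1/d_o = 1/(444.0) − 1/(96.0) = -0.008164, so d_i = -122.5 mm.
m = −d_i/d_o = +1.276.
|h_i| = |m|·h_o = 1.276 × 62 = 79.1 mm. The image is virtual, upright and enlarged, on the same side as the object.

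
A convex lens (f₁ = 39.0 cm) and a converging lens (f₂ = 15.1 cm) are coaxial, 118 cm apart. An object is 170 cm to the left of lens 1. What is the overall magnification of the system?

m = +0.0860

Lens 1: 1/d_i1 = 1/(39.0) − 1/(170) = 0.01976, so d_i1 = 50.61 cm; m₁ = −d_i1/d_o1 = -0.2977.
d_o2 = 118 − (50.61) = 67.39 cm.
Lens 2: 1/d_i2 = 1/(15.1) − 1/(67.39) = 0.05139, so d_i2 = 19.46 cm; m₂ = −d_i2/d_o2 = -0.2888.
m = m₁·m₂ = (-0.2977)(-0.2888) = +0.0860.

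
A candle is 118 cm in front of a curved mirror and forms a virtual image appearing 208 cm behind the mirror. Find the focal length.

f = 273 cm (concave)

Virtual image ⇒ d_i = −208 cm.
1/f = 1/d_o + 1/d_i = 1/(118) + 1/(-208) = 0.003667, so f = 273 cm.
Since f is positive, the curved mirror is concave.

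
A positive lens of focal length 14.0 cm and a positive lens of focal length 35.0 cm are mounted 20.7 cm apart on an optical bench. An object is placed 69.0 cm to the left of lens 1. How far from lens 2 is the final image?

Lens 1: 1/d_i1 = 1/f₁ − 1/d_o1 = 1/(14.0) − 1/(69.0) = 0.05694, so d_i1 = 17.56 cm.
The intermediate image is 17.56 cm to the right of lens 1, which is 20.7 − (17.56) = 3.140 cm to the left of lens 2, so d_o2 = +3.140 cm.
Lens 2: 1/d_i2 = 1/f₂ − 1/d_o2 = 1/(35.0) − 1/(3.140) = -0.2899, so d_i2 = -3.45 cm.
The final image is virtual, 3.45 cm to the left of lens 2 (overall magnification ≈ -0.28).

3.45 cm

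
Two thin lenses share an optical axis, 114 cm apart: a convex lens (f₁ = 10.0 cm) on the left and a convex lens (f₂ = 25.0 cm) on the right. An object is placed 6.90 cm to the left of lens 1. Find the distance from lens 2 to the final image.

Lens 1: 1/d_i1 = 1/f₁ − 1/d_o1 = 1/(10.0) − 1/(6.90) = -0.04493, so d_i1 = -22.26 cm.
The intermediate image is 22.26 cm to the left of lens 1 (virtual), which is 114 − (-22.26) = 136.3 cm to the left of lens 2, so d_o2 = +136.3 cm.
Lens 2: 1/d_i2 = 1/f₂ − 1/d_o2 = 1/(25.0) − 1/(136.3) = 0.03266, so d_i2 = 30.6 cm.
The final image is real, 30.6 cm to the right of lens 2 (overall magnification ≈ -0.72).

30.6 cm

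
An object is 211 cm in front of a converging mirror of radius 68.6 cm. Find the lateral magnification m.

m = -0.194

f = R/2 = 68.6/2 = 34.30 cm.
1/d_i = 1/f − 1/d_o = 1/(34.30) − 1/(211) = 0.02442, so d_i = 40.96 cm.
m = −d_i/d_o = −(40.96)/(211) = -0.194.
The image is real, inverted and reduced, in front of the mirror.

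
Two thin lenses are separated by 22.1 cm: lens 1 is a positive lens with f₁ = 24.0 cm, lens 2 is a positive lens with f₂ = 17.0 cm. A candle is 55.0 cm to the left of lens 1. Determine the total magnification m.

m = -0.351

Lens 1: 1/d_i1 = 1/(24.0) − 1/(55.0) = 0.02348, so d_i1 = 42.58 cm; m₁ = −d_i1/d_o1 = -0.7742.
d_o2 = 22.1 − (42.58) = -20.48 cm (virtual object).
Lens 2: 1/d_i2 = 1/(17.0) − 1/(-20.48) = 0.1077, so d_i2 = 9.289 cm; m₂ = −d_i2/d_o2 = +0.4536.
m = m₁·m₂ = (-0.7742)(+0.4536) = -0.351.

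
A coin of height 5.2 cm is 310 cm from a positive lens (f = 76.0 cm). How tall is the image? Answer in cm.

1/d_i = 1/f − 1/d_o = 1/(76.00) − 1/(310) = 0.009932, so d_i = 100.7 cm.
m = −d_i/d_o = -0.3248.
|h_i| = |m|·h_o = 0.3248 × 5.2 = 1.69 cm. The image is real, inverted and reduced, on the far side of the lens.

1.69 cm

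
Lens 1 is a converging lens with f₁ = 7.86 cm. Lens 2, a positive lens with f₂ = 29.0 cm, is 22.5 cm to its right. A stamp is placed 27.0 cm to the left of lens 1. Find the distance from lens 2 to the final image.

18.8 cm

Lens 1: 1/d_i1 = 1/f₁ − 1/d_o1 = 1/(7.86) − 1/(27.0) = 0.09019, so d_i1 = 11.09 cm.
The intermediate image is 11.09 cm to the right of lens 1, which is 22.5 − (11.09) = 11.41 cm to the left of lens 2, so d_o2 = +11.41 cm.
Lens 2: 1/d_i2 = 1/f₂ − 1/d_o2 = 1/(29.0) − 1/(11.41) = -0.05316, so d_i2 = -18.8 cm.
The final image is virtual, 18.8 cm to the left of lens 2 (overall magnification ≈ -0.68).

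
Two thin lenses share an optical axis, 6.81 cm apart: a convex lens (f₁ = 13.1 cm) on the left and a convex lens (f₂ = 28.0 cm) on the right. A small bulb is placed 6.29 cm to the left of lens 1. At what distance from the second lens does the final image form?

Lens 1: 1/d_i1 = 1/f₁ − 1/d_o1 = 1/(13.1) − 1/(6.29) = -0.08265, so d_i1 = -12.10 cm.
The intermediate image is 12.10 cm to the left of lens 1 (virtual), which is 6.81 − (-12.10) = 18.91 cm to the left of lens 2, so d_o2 = +18.91 cm.
Lens 2: 1/d_i2 = 1/f₂ − 1/d_o2 = 1/(28.0) − 1/(18.91) = -0.01717, so d_i2 = -58.2 cm.
The final image is virtual, 58.2 cm to the left of lens 2 (overall magnification ≈ 5.9).

58.2 cm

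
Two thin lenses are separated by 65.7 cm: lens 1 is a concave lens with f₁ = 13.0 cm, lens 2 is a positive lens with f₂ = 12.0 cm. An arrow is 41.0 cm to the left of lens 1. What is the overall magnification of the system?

m = -0.0454

f₁ = −13.0 cm (diverging).
Lens 1: 1/d_i1 = 1/(-13.0) − 1/(41.0) = -0.1013, so d_i1 = -9.870 cm; m₁ = −d_i1/d_o1 = +0.2407.
d_o2 = 65.7 − (-9.870) = 75.57 cm.
Lens 2: 1/d_i2 = 1/(12.0) − 1/(75.57) = 0.07010, so d_i2 = 14.27 cm; m₂ = −d_i2/d_o2 = -0.1888.
m = m₁·m₂ = (+0.2407)(-0.1888) = -0.0454.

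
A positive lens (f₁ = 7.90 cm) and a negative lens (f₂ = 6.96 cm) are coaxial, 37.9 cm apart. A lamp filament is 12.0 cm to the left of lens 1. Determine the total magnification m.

m = -0.617

Lens 1: 1/d_i1 = 1/(7.90) − 1/(12.0) = 0.04325, so d_i1 = 23.12 cm; m₁ = −d_i1/d_o1 = -1.927.
d_o2 = 37.9 − (23.12) = 14.78 cm.
f₂ = −6.96 cm (diverging).
Lens 2: 1/d_i2 = 1/(-6.96) − 1/(14.78) = -0.2113, so d_i2 = -4.732 cm; m₂ = −d_i2/d_o2 = +0.3201.
m = m₁·m₂ = (-1.927)(+0.3201) = -0.617.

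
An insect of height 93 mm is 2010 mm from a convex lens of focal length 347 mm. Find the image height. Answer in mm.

19.4 mm

1/d_i = 1/f − 1/d_o = 1/(347.0) − 1/(2010) = 0.002384, so d_i = 419.4 mm.
m = −d_i/d_o = -0.2087.
|h_i| = |m|·h_o = 0.2087 × 93 = 19.4 mm. The image is real, inverted and reduced, on the far side of the lens.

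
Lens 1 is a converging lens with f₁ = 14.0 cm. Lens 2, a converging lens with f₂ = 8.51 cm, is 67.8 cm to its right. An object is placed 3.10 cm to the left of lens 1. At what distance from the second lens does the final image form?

9.65 cm

Lens 1: 1/d_i1 = 1/f₁ − 1/d_o1 = 1/(14.0) − 1/(3.10) = -0.2512, so d_i1 = -3.982 cm.
The intermediate image is 3.982 cm to the left of lens 1 (virtual), which is 67.8 − (-3.982) = 71.78 cm to the left of lens 2, so d_o2 = +71.78 cm.
Lens 2: 1/d_i2 = 1/f₂ − 1/d_o2 = 1/(8.51) − 1/(71.78) = 0.1036, so d_i2 = 9.65 cm.
The final image is real, 9.65 cm to the right of lens 2 (overall magnification ≈ -0.17).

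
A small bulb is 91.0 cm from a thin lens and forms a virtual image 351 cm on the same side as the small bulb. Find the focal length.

Virtual image ⇒ d_i = −351 cm.
1/f = 1/d_o + 1/d_i = 1/(91.0) + 1/(-351) = 0.008140, so f = 123 cm.
Since f is positive, the thin lens is converging.

f = 123 cm (converging)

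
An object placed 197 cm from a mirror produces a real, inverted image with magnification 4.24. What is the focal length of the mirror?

m = −d_i/d_o ⇒ d_i = −m·d_o = −(-4.24)·(197) = 835.3 cm.
1/f = 1/d_o + 1/d_i = 1/(197) + 1/(835.3) = 0.006273, so f = 159 cm.
Since f is positive, the mirror is concave.

f = 159 cm (concave)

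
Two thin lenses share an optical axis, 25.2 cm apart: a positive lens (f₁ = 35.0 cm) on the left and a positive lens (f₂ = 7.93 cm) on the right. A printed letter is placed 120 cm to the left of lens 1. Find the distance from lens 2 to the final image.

Lens 1: 1/d_i1 = 1/f₁ − 1/d_o1 = 1/(35.0) − 1/(120) = 0.02024, so d_i1 = 49.41 cm.
The intermediate image is 49.41 cm to the right of lens 1, which lies 24.21 cm to the right of lens 2 — a virtual object — so d_o2 = −24.21 cm.
Lens 2: 1/d_i2 = 1/f₂ − 1/d_o2 = 1/(7.93) − 1/(-24.21) = 0.1674, so d_i2 = 5.97 cm.
The final image is real, 5.97 cm to the right of lens 2 (overall magnification ≈ -0.10).

5.97 cm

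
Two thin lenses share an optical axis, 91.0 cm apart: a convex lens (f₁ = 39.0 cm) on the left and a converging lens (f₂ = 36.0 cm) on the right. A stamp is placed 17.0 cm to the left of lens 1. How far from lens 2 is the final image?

51.2 cm

Lens 1: 1/d_i1 = 1/f₁ − 1/d_o1 = 1/(39.0) − 1/(17.0) = -0.03318, so d_i1 = -30.14 cm.
The intermediate image is 30.14 cm to the left of lens 1 (virtual), which is 91.0 − (-30.14) = 121.1 cm to the left of lens 2, so d_o2 = +121.1 cm.
Lens 2: 1/d_i2 = 1/f₂ − 1/d_o2 = 1/(36.0) − 1/(121.1) = 0.01952, so d_i2 = 51.2 cm.
The final image is real, 51.2 cm to the right of lens 2 (overall magnification ≈ -0.75).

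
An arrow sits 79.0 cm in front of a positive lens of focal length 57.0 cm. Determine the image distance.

Thin-lens equation: 1/s_i = 1/f − 1/s_o = 1/(57.00) − 1/(79.0) = 0.01754 − 0.01266 = 0.004886, so s_i = 205 cm.
The image is real, inverted and enlarged, on the far side of the lens.

205 cm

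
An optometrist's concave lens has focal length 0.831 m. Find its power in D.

For a concave lens, f = −0.831 m.
P = 1/f = 1/(-0.831 m) = -1.20 D.

P = -1.20 D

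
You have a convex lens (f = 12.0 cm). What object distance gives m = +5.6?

9.86 cm

m = −d_i/d_o ⇒ d_i = −m·d_o.
1/f = 1/d_o + 1/d_i = 1/d_o − 1/(m·d_o) = (1 − 1/m)/d_o, so d_o = f(1 − 1/m) = (12.00)(1 − 1/(+5.6)) = 9.86 cm.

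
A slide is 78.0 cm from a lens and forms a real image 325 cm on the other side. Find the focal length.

f = 62.9 cm (converging)

Real image ⇒ d_i = +325 cm.
1/f = 1/d_o + 1/d_i = 1/(78.0) + 1/(325) = 0.01590, so f = 62.9 cm.
Since f is positive, the lens is converging.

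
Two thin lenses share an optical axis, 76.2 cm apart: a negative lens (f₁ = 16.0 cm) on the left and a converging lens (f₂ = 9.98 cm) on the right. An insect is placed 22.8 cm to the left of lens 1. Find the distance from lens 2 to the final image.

11.3 cm

Lens 1 is diverging, so f₁ = −16.0 cm.
Lens 1: 1/d_i1 = 1/f₁ − 1/d_o1 = 1/(-16.0) − 1/(22.8) = -0.1064, so d_i1 = -9.402 cm.
The intermediate image is 9.402 cm to the left of lens 1 (virtual), which is 76.2 − (-9.402) = 85.60 cm to the left of lens 2, so d_o2 = +85.60 cm.
Lens 2: 1/d_i2 = 1/f₂ − 1/d_o2 = 1/(9.98) − 1/(85.60) = 0.08852, so d_i2 = 11.3 cm.
The final image is real, 11.3 cm to the right of lens 2 (overall magnification ≈ -0.054).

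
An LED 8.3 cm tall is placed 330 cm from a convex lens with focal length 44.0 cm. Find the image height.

1.28 cm

1/d_i = 1/f − 1/d_o = 1/(44.00) − 1/(330) = 0.01970, so d_i = 50.77 cm.
m = −d_i/d_o = -0.1538.
|h_i| = |m|·h_o = 0.1538 × 8.3 = 1.28 cm. The image is real, inverted and reduced, on the far side of the lens.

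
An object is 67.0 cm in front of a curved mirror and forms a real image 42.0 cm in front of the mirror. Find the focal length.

Real image ⇒ d_i = +42.0 cm.
1/f = 1/d_o + 1/d_i = 1/(67.0) + 1/(42.0) = 0.03873, so f = 25.8 cm.
Since f is positive, the curved mirror is concave.

f = 25.8 cm (concave)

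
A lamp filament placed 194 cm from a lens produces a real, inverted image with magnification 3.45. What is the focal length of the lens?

f = 150 cm (converging)

m = −d_i/d_o ⇒ d_i = −m·d_o = −(-3.45)·(194) = 669.3 cm.
1/f = 1/d_o + 1/d_i = 1/(194) + 1/(669.3) = 0.006649, so f = 150 cm.
Since f is positive, the lens is converging.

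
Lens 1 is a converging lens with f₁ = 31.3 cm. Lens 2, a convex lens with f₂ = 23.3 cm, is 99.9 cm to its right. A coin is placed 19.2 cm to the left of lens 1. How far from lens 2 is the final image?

Lens 1: 1/d_i1 = 1/f₁ − 1/d_o1 = 1/(31.3) − 1/(19.2) = -0.02013, so d_i1 = -49.67 cm.
The intermediate image is 49.67 cm to the left of lens 1 (virtual), which is 99.9 − (-49.67) = 149.6 cm to the left of lens 2, so d_o2 = +149.6 cm.
Lens 2: 1/d_i2 = 1/f₂ − 1/d_o2 = 1/(23.3) − 1/(149.6) = 0.03623, so d_i2 = 27.6 cm.
The final image is real, 27.6 cm to the right of lens 2 (overall magnification ≈ -0.48).

27.6 cm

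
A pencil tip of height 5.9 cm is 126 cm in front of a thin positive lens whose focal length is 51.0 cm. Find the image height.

1/d_i = 1/f − 1/d_o = 1/(51.00) − 1/(126) = 0.01167, so d_i = 85.68 cm.
m = −d_i/d_o = -0.6800.
|h_i| = |m|·h_o = 0.6800 × 5.9 = 4.01 cm. The image is real, inverted and reduced, on the far side of the lens.

4.01 cm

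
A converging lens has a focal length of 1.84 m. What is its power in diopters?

P = 1/f = 1/(1.84 m) = +0.543 D.

P = +0.543 D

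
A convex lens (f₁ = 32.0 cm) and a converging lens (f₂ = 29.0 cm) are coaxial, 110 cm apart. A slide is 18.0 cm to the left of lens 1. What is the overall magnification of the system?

m = -0.543

Lens 1: 1/d_i1 = 1/(32.0) − 1/(18.0) = -0.02431, so d_i1 = -41.14 cm; m₁ = −d_i1/d_o1 = +2.286.
d_o2 = 110 − (-41.14) = 151.1 cm.
Lens 2: 1/d_i2 = 1/(29.0) − 1/(151.1) = 0.02786, so d_i2 = 35.89 cm; m₂ = −d_i2/d_o2 = -0.2375.
m = m₁·m₂ = (+2.286)(-0.2375) = -0.543.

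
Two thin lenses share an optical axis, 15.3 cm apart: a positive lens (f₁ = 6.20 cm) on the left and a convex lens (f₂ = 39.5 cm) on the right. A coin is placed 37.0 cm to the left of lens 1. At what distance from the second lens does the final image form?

9.80 cm

Lens 1: 1/d_i1 = 1/f₁ − 1/d_o1 = 1/(6.20) − 1/(37.0) = 0.1343, so d_i1 = 7.448 cm.
The intermediate image is 7.448 cm to the right of lens 1, which is 15.3 − (7.448) = 7.852 cm to the left of lens 2, so d_o2 = +7.852 cm.
Lens 2: 1/d_i2 = 1/f₂ − 1/d_o2 = 1/(39.5) − 1/(7.852) = -0.1020, so d_i2 = -9.80 cm.
The final image is virtual, 9.80 cm to the left of lens 2 (overall magnification ≈ -0.25).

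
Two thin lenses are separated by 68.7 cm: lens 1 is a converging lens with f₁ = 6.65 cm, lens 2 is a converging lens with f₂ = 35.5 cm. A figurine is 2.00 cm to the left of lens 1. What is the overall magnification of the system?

m = -1.41

Lens 1: 1/d_i1 = 1/(6.65) − 1/(2.00) = -0.3496, so d_i1 = -2.860 cm; m₁ = −d_i1/d_o1 = +1.430.
d_o2 = 68.7 − (-2.860) = 71.56 cm.
Lens 2: 1/d_i2 = 1/(35.5) − 1/(71.56) = 0.01419, so d_i2 = 70.45 cm; m₂ = −d_i2/d_o2 = -0.9845.
m = m₁·m₂ = (+1.430)(-0.9845) = -1.41.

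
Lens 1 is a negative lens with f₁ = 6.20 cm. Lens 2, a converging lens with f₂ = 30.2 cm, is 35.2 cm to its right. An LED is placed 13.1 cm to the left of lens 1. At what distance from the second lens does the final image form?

Lens 1 is diverging, so f₁ = −6.20 cm.
Lens 1: 1/d_i1 = 1/f₁ − 1/d_o1 = 1/(-6.20) − 1/(13.1) = -0.2376, so d_i1 = -4.208 cm.
The intermediate image is 4.208 cm to the left of lens 1 (virtual), which is 35.2 − (-4.208) = 39.41 cm to the left of lens 2, so d_o2 = +39.41 cm.
Lens 2: 1/d_i2 = 1/f₂ − 1/d_o2 = 1/(30.2) − 1/(39.41) = 0.007738, so d_i2 = 129 cm.
The final image is real, 129 cm to the right of lens 2 (overall magnification ≈ -1.1).

129 cm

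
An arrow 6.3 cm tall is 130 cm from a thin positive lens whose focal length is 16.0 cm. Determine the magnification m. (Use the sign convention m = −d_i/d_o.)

1/d_i = 1/f − 1/d_o = 1/(16.00) − 1/(130) = 0.05481, so d_i = 18.25 cm.
m = −d_i/d_o = −(18.25)/(130) = -0.140.
The image is real, inverted and reduced, on the far side of the lens.

m = -0.140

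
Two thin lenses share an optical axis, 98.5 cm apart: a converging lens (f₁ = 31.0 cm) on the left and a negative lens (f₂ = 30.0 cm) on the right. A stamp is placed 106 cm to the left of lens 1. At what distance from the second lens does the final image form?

Lens 1: 1/d_i1 = 1/f₁ − 1/d_o1 = 1/(31.0) − 1/(106) = 0.02282, so d_i1 = 43.81 cm.
The intermediate image is 43.81 cm to the right of lens 1, which is 98.5 − (43.81) = 54.69 cm to the left of lens 2, so d_o2 = +54.69 cm.
Lens 2 is diverging, so f₂ = −30.0 cm.
Lens 2: 1/d_i2 = 1/f₂ − 1/d_o2 = 1/(-30.0) − 1/(54.69) = -0.05162, so d_i2 = -19.4 cm.
The final image is virtual, 19.4 cm to the left of lens 2 (overall magnification ≈ -0.15).

19.4 cm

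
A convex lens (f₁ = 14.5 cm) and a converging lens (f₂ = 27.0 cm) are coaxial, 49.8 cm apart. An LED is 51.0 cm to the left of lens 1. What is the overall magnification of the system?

m = +4.22

Lens 1: 1/d_i1 = 1/(14.5) − 1/(51.0) = 0.04936, so d_i1 = 20.26 cm; m₁ = −d_i1/d_o1 = -0.3973.
d_o2 = 49.8 − (20.26) = 29.54 cm.
Lens 2: 1/d_i2 = 1/(27.0) − 1/(29.54) = 0.003185, so d_i2 = 314.0 cm; m₂ = −d_i2/d_o2 = -10.63.
m = m₁·m₂ = (-0.3973)(-10.63) = +4.22.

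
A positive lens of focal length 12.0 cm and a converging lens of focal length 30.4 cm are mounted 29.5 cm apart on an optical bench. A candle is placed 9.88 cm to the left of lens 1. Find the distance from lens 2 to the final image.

Lens 1: 1/d_i1 = 1/f₁ − 1/d_o1 = 1/(12.0) − 1/(9.88) = -0.01788, so d_i1 = -55.92 cm.
The intermediate image is 55.92 cm to the left of lens 1 (virtual), which is 29.5 − (-55.92) = 85.42 cm to the left of lens 2, so d_o2 = +85.42 cm.
Lens 2: 1/d_i2 = 1/f₂ − 1/d_o2 = 1/(30.4) − 1/(85.42) = 0.02119, so d_i2 = 47.2 cm.
The final image is real, 47.2 cm to the right of lens 2 (overall magnification ≈ -3.1).

47.2 cm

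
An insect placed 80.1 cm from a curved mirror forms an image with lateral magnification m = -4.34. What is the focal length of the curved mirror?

f = 65.1 cm (concave)

m = −d_i/d_o ⇒ d_i = −m·d_o = −(-4.34)·(80.1) = 347.6 cm.
1/f = 1/d_o + 1/d_i = 1/(80.1) + 1/(347.6) = 0.01536, so f = 65.1 cm.
Since f is positive, the curved mirror is concave.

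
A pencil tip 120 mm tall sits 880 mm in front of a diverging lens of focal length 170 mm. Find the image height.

19.4 mm

For a diverging lens, f = -170 mm.
1/d_i = 1/f − 1/d_o = 1/(-170.0) − 1/(880) = -0.007019, so d_i = -142.5 mm.
m = −d_i/d_o = +0.1619.
|h_i| = |m|·h_o = 0.1619 × 120 = 19.4 mm. The image is virtual, upright and reduced, on the same side as the object.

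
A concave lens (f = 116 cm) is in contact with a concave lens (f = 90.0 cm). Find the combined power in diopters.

P₁ = 1/f₁ = 1/(-1.16 m) = -0.8621 D; P₂ = 1/f₂ = 1/(-0.900 m) = -1.111 D.
For thin lenses in contact, P = P₁ + P₂ = (-0.8621) + (-1.111) = -1.97 D.

P = -1.97 D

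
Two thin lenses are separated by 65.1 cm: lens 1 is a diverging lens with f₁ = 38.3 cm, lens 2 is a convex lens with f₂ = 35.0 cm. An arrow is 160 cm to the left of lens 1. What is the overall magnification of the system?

m = -0.111

f₁ = −38.3 cm (diverging).
Lens 1: 1/d_i1 = 1/(-38.3) − 1/(160) = -0.03236, so d_i1 = -30.90 cm; m₁ = −d_i1/d_o1 = +0.1931.
d_o2 = 65.1 − (-30.90) = 96.00 cm.
Lens 2: 1/d_i2 = 1/(35.0) − 1/(96.00) = 0.01815, so d_i2 = 55.08 cm; m₂ = −d_i2/d_o2 = -0.5738.
m = m₁·m₂ = (+0.1931)(-0.5738) = -0.111.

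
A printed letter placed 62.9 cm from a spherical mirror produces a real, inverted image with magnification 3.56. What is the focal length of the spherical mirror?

f = 49.1 cm (concave)

m = −d_i/d_o ⇒ d_i = −m·d_o = −(-3.56)·(62.9) = 223.9 cm.
1/f = 1/d_o + 1/d_i = 1/(62.9) + 1/(223.9) = 0.02036, so f = 49.1 cm.
Since f is positive, the spherical mirror is concave.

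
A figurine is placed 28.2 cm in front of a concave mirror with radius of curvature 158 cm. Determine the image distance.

f = R/2 = 158/2 = 79.00 cm.
Mirror equation: 1/v = 1/f − 1/u = 1/(79.00) − 1/(28.2) = 0.01266 − 0.03546 = -0.02280, so v = -43.9 cm.
The image is virtual, upright and enlarged, behind the mirror.

43.9 cm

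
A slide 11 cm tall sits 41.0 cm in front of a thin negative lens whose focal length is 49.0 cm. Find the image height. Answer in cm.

5.99 cm

For a negative lens, f = -49.0 cm.
1/d_i = 1/f − 1/d_o = 1/(-49.00) − 1/(41.0) = -0.04480, so d_i = -22.32 cm.
m = −d_i/d_o = +0.5444.
|h_i| = |m|·h_o = 0.5444 × 11 = 5.99 cm. The image is virtual, upright and reduced, on the same side as the object.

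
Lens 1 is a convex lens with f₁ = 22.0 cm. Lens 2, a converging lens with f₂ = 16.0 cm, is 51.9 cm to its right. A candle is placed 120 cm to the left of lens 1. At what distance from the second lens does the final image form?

44.6 cm

Lens 1: 1/d_i1 = 1/f₁ − 1/d_o1 = 1/(22.0) − 1/(120) = 0.03712, so d_i1 = 26.94 cm.
The intermediate image is 26.94 cm to the right of lens 1, which is 51.9 − (26.94) = 24.96 cm to the left of lens 2, so d_o2 = +24.96 cm.
Lens 2: 1/d_i2 = 1/f₂ − 1/d_o2 = 1/(16.0) − 1/(24.96) = 0.02244, so d_i2 = 44.6 cm.
The final image is real, 44.6 cm to the right of lens 2 (overall magnification ≈ 0.40).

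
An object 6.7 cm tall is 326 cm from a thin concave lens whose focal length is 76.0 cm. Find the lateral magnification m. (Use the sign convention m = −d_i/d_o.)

m = +0.189

For a concave lens, f = -76.0 cm.
1/d_i = 1/f − 1/d_o = 1/(-76.00) − 1/(326) = -0.01623, so d_i = -61.63 cm.
m = −d_i/d_o = −(-61.63)/(326) = +0.189.
The image is virtual, upright and reduced, on the same side as the object.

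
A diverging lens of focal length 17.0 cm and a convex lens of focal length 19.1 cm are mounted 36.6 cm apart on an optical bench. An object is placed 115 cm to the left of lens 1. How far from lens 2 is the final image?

30.4 cm

Lens 1 is diverging, so f₁ = −17.0 cm.
Lens 1: 1/d_i1 = 1/f₁ − 1/d_o1 = 1/(-17.0) − 1/(115) = -0.06752, so d_i1 = -14.81 cm.
The intermediate image is 14.81 cm to the left of lens 1 (virtual), which is 36.6 − (-14.81) = 51.41 cm to the left of lens 2, so d_o2 = +51.41 cm.
Lens 2: 1/d_i2 = 1/f₂ − 1/d_o2 = 1/(19.1) − 1/(51.41) = 0.03290, so d_i2 = 30.4 cm.
The final image is real, 30.4 cm to the right of lens 2 (overall magnification ≈ -0.076).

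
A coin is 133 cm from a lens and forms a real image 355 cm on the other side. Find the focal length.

f = 96.8 cm (converging)

Real image ⇒ d_i = +355 cm.
1/f = 1/d_o + 1/d_i = 1/(133) + 1/(355) = 0.01034, so f = 96.8 cm.
Since f is positive, the lens is converging.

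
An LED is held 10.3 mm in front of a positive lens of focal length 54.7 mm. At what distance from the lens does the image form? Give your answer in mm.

Thin-lens equation: 1/v = 1/f − 1/u = 1/(54.70) − 1/(10.3) = 0.01828 − 0.09709 = -0.07881, so v = -12.7 mm.
The image is virtual, upright and enlarged, on the same side as the object.

12.7 mm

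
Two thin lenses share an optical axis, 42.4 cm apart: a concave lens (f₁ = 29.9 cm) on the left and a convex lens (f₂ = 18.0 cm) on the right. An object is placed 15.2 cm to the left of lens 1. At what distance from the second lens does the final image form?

Lens 1 is diverging, so f₁ = −29.9 cm.
Lens 1: 1/d_i1 = 1/f₁ − 1/d_o1 = 1/(-29.9) − 1/(15.2) = -0.09923, so d_i1 = -10.08 cm.
The intermediate image is 10.08 cm to the left of lens 1 (virtual), which is 42.4 − (-10.08) = 52.48 cm to the left of lens 2, so d_o2 = +52.48 cm.
Lens 2: 1/d_i2 = 1/f₂ − 1/d_o2 = 1/(18.0) − 1/(52.48) = 0.03650, so d_i2 = 27.4 cm.
The final image is real, 27.4 cm to the right of lens 2 (overall magnification ≈ -0.35).

27.4 cm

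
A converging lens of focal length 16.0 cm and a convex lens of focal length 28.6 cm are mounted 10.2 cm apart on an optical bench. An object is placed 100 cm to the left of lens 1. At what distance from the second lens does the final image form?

6.76 cm

Lens 1: 1/d_i1 = 1/f₁ − 1/d_o1 = 1/(16.0) − 1/(100) = 0.05250, so d_i1 = 19.05 cm.
The intermediate image is 19.05 cm to the right of lens 1, which lies 8.850 cm to the right of lens 2 — a virtual object — so d_o2 = −8.850 cm.
Lens 2: 1/d_i2 = 1/f₂ − 1/d_o2 = 1/(28.6) − 1/(-8.850) = 0.1480, so d_i2 = 6.76 cm.
The final image is real, 6.76 cm to the right of lens 2 (overall magnification ≈ -0.15).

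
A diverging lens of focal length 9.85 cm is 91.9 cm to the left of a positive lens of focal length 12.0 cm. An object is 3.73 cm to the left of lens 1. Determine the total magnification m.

f₁ = −9.85 cm (diverging).
Lens 1: 1/d_i1 = 1/(-9.85) − 1/(3.73) = -0.3696, so d_i1 = -2.705 cm; m₁ = −d_i1/d_o1 = +0.7252.
d_o2 = 91.9 − (-2.705) = 94.61 cm.
Lens 2: 1/d_i2 = 1/(12.0) − 1/(94.61) = 0.07276, so d_i2 = 13.74 cm; m₂ = −d_i2/d_o2 = -0.1453.
m = m₁·m₂ = (+0.7252)(-0.1453) = -0.105.

m = -0.105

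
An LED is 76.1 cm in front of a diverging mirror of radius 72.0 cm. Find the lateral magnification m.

f = R/2 = 72.0/2 = 36.00 cm; for a diverging mirror, f = -36.00 cm.
1/d_i = 1/f − 1/d_o = 1/(-36.00) − 1/(76.1) = -0.04092, so d_i = -24.44 cm.
m = −d_i/d_o = −(-24.44)/(76.1) = +0.321.
The image is virtual, upright and reduced, behind the mirror.

m = +0.321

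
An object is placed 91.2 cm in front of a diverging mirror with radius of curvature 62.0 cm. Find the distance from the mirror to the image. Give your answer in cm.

23.1 cm

f = R/2 = 62.0/2 = 31.00 cm; for a diverging mirror, f = -31.00 cm.
Mirror equation: 1/d_i = 1/f − 1/d_o = 1/(-31.00) − 1/(91.2) = -0.03226 − 0.01096 = -0.04322, so d_i = -23.1 cm.
The image is virtual, upright and reduced, behind the mirror.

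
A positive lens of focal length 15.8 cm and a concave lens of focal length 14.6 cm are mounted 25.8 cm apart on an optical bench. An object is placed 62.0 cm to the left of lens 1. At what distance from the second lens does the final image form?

Lens 1: 1/d_i1 = 1/f₁ − 1/d_o1 = 1/(15.8) − 1/(62.0) = 0.04716, so d_i1 = 21.20 cm.
The intermediate image is 21.20 cm to the right of lens 1, which is 25.8 − (21.20) = 4.600 cm to the left of lens 2, so d_o2 = +4.600 cm.
Lens 2 is diverging, so f₂ = −14.6 cm.
Lens 2: 1/d_i2 = 1/f₂ − 1/d_o2 = 1/(-14.6) − 1/(4.600) = -0.2859, so d_i2 = -3.50 cm.
The final image is virtual, 3.50 cm to the left of lens 2 (overall magnification ≈ -0.26).

3.50 cm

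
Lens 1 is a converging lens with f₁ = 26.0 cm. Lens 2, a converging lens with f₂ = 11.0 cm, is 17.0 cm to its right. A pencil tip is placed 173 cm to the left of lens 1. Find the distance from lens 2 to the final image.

Lens 1: 1/d_i1 = 1/f₁ − 1/d_o1 = 1/(26.0) − 1/(173) = 0.03268, so d_i1 = 30.60 cm.
The intermediate image is 30.60 cm to the right of lens 1, which lies 13.60 cm to the right of lens 2 — a virtual object — so d_o2 = −13.60 cm.
Lens 2: 1/d_i2 = 1/f₂ − 1/d_o2 = 1/(11.0) − 1/(-13.60) = 0.1644, so d_i2 = 6.08 cm.
The final image is real, 6.08 cm to the right of lens 2 (overall magnification ≈ -0.079).

6.08 cm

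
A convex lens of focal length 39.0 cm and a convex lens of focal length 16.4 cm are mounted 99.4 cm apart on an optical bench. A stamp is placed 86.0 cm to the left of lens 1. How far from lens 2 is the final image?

Lens 1: 1/d_i1 = 1/f₁ − 1/d_o1 = 1/(39.0) − 1/(86.0) = 0.01401, so d_i1 = 71.36 cm.
The intermediate image is 71.36 cm to the right of lens 1, which is 99.4 − (71.36) = 28.04 cm to the left of lens 2, so d_o2 = +28.04 cm.
Lens 2: 1/d_i2 = 1/f₂ − 1/d_o2 = 1/(16.4) − 1/(28.04) = 0.02531, so d_i2 = 39.5 cm.
The final image is real, 39.5 cm to the right of lens 2 (overall magnification ≈ 1.2).

39.5 cm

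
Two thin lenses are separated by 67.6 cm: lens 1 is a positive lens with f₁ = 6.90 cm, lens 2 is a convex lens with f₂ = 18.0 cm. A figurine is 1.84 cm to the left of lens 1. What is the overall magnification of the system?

m = -0.471

Lens 1: 1/d_i1 = 1/(6.90) − 1/(1.84) = -0.3986, so d_i1 = -2.509 cm; m₁ = −d_i1/d_o1 = +1.364.
d_o2 = 67.6 − (-2.509) = 70.11 cm.
Lens 2: 1/d_i2 = 1/(18.0) − 1/(70.11) = 0.04129, so d_i2 = 24.22 cm; m₂ = −d_i2/d_o2 = -0.3454.
m = m₁·m₂ = (+1.364)(-0.3454) = -0.471.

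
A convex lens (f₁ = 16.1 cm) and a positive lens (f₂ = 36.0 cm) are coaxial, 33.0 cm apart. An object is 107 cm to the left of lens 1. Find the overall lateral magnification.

Lens 1: 1/d_i1 = 1/(16.1) − 1/(107) = 0.05277, so d_i1 = 18.95 cm; m₁ = −d_i1/d_o1 = -0.1771.
d_o2 = 33.0 − (18.95) = 14.05 cm.
Lens 2: 1/d_i2 = 1/(36.0) − 1/(14.05) = -0.04340, so d_i2 = -23.04 cm; m₂ = −d_i2/d_o2 = +1.640.
m = m₁·m₂ = (-0.1771)(+1.640) = -0.290.

m = -0.290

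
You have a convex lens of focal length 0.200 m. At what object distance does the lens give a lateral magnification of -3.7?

m = −d_i/d_o ⇒ d_i = −m·d_o.
1/f = 1/d_o + 1/d_i = 1/d_o − 1/(m·d_o) = (1 − 1/m)/d_o, so d_o = f(1 − 1/m) = (0.2000)(1 − 1/(-3.7)) = 0.254 m.

0.254 m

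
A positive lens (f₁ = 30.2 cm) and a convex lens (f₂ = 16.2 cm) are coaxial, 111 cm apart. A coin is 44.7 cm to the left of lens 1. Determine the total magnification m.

Lens 1: 1/d_i1 = 1/(30.2) − 1/(44.7) = 0.01074, so d_i1 = 93.10 cm; m₁ = −d_i1/d_o1 = -2.083.
d_o2 = 111 − (93.10) = 17.90 cm.
Lens 2: 1/d_i2 = 1/(16.2) − 1/(17.90) = 0.005862, so d_i2 = 170.6 cm; m₂ = −d_i2/d_o2 = -9.529.
m = m₁·m₂ = (-2.083)(-9.529) = +19.8.

m = +19.8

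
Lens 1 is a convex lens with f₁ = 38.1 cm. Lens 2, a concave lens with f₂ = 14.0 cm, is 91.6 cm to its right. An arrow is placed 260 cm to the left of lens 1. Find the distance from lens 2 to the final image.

Lens 1: 1/d_i1 = 1/f₁ − 1/d_o1 = 1/(38.1) − 1/(260) = 0.02240, so d_i1 = 44.64 cm.
The intermediate image is 44.64 cm to the right of lens 1, which is 91.6 − (44.64) = 46.96 cm to the left of lens 2, so d_o2 = +46.96 cm.
Lens 2 is diverging, so f₂ = −14.0 cm.
Lens 2: 1/d_i2 = 1/f₂ − 1/d_o2 = 1/(-14.0) − 1/(46.96) = -0.09272, so d_i2 = -10.8 cm.
The final image is virtual, 10.8 cm to the left of lens 2 (overall magnification ≈ -0.039).

10.8 cm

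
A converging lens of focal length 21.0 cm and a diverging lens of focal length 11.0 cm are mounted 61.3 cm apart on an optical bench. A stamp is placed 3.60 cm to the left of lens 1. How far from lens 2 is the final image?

Lens 1: 1/d_i1 = 1/f₁ − 1/d_o1 = 1/(21.0) − 1/(3.60) = -0.2302, so d_i1 = -4.345 cm.
The intermediate image is 4.345 cm to the left of lens 1 (virtual), which is 61.3 − (-4.345) = 65.64 cm to the left of lens 2, so d_o2 = +65.64 cm.
Lens 2 is diverging, so f₂ = −11.0 cm.
Lens 2: 1/d_i2 = 1/f₂ − 1/d_o2 = 1/(-11.0) − 1/(65.64) = -0.1061, so d_i2 = -9.42 cm.
The final image is virtual, 9.42 cm to the left of lens 2 (overall magnification ≈ 0.17).

9.42 cm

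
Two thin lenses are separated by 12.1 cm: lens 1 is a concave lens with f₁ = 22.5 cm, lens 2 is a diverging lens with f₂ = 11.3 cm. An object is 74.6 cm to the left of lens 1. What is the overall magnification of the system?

m = +0.0644

f₁ = −22.5 cm (diverging).
Lens 1: 1/d_i1 = 1/(-22.5) − 1/(74.6) = -0.05785, so d_i1 = -17.29 cm; m₁ = −d_i1/d_o1 = +0.2318.
d_o2 = 12.1 − (-17.29) = 29.39 cm.
f₂ = −11.3 cm (diverging).
Lens 2: 1/d_i2 = 1/(-11.3) − 1/(29.39) = -0.1225, so d_i2 = -8.162 cm; m₂ = −d_i2/d_o2 = +0.2777.
m = m₁·m₂ = (+0.2318)(+0.2777) = +0.0644.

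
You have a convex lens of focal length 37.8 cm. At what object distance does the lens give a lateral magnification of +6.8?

32.2 cm

m = −d_i/d_o ⇒ d_i = −m·d_o.
1/f = 1/d_o + 1/d_i = 1/d_o − 1/(m·d_o) = (1 − 1/m)/d_o, so d_o = f(1 − 1/m) = (37.80)(1 − 1/(+6.8)) = 32.2 cm.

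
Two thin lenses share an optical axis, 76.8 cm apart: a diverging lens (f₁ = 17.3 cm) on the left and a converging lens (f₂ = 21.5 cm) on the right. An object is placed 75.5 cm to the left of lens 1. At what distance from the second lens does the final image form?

28.2 cm

Lens 1 is diverging, so f₁ = −17.3 cm.
Lens 1: 1/d_i1 = 1/f₁ − 1/d_o1 = 1/(-17.3) − 1/(75.5) = -0.07105, so d_i1 = -14.07 cm.
The intermediate image is 14.07 cm to the left of lens 1 (virtual), which is 76.8 − (-14.07) = 90.87 cm to the left of lens 2, so d_o2 = +90.87 cm.
Lens 2: 1/d_i2 = 1/f₂ − 1/d_o2 = 1/(21.5) − 1/(90.87) = 0.03551, so d_i2 = 28.2 cm.
The final image is real, 28.2 cm to the right of lens 2 (overall magnification ≈ -0.058).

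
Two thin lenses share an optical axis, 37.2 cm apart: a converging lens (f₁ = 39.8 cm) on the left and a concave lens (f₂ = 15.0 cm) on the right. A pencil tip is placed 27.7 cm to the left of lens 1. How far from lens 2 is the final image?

13.4 cm

Lens 1: 1/d_i1 = 1/f₁ − 1/d_o1 = 1/(39.8) − 1/(27.7) = -0.01098, so d_i1 = -91.11 cm.
The intermediate image is 91.11 cm to the left of lens 1 (virtual), which is 37.2 − (-91.11) = 128.3 cm to the left of lens 2, so d_o2 = +128.3 cm.
Lens 2 is diverging, so f₂ = −15.0 cm.
Lens 2: 1/d_i2 = 1/f₂ − 1/d_o2 = 1/(-15.0) − 1/(128.3) = -0.07446, so d_i2 = -13.4 cm.
The final image is virtual, 13.4 cm to the left of lens 2 (overall magnification ≈ 0.34).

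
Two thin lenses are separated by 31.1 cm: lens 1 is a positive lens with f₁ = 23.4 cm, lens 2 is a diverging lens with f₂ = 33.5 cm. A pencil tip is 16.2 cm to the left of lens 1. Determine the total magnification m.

m = +0.929

Lens 1: 1/d_i1 = 1/(23.4) − 1/(16.2) = -0.01899, so d_i1 = -52.65 cm; m₁ = −d_i1/d_o1 = +3.250.
d_o2 = 31.1 − (-52.65) = 83.75 cm.
f₂ = −33.5 cm (diverging).
Lens 2: 1/d_i2 = 1/(-33.5) − 1/(83.75) = -0.04179, so d_i2 = -23.93 cm; m₂ = −d_i2/d_o2 = +0.2857.
m = m₁·m₂ = (+3.250)(+0.2857) = +0.929.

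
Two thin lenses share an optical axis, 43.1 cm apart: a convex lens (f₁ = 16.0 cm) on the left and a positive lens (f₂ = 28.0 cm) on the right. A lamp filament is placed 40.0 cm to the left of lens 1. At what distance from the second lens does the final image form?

Lens 1: 1/d_i1 = 1/f₁ − 1/d_o1 = 1/(16.0) − 1/(40.0) = 0.03750, so d_i1 = 26.67 cm.
The intermediate image is 26.67 cm to the right of lens 1, which is 43.1 − (26.67) = 16.43 cm to the left of lens 2, so d_o2 = +16.43 cm.
Lens 2: 1/d_i2 = 1/f₂ − 1/d_o2 = 1/(28.0) − 1/(16.43) = -0.02515, so d_i2 = -39.8 cm.
The final image is virtual, 39.8 cm to the left of lens 2 (overall magnification ≈ -1.6).

39.8 cm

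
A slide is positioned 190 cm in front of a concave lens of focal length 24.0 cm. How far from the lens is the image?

21.3 cm

For a concave lens, f = -24.0 cm.
Thin-lens equation: 1/v = 1/f − 1/u = 1/(-24.00) − 1/(190) = -0.04167 − 0.005263 = -0.04693, so v = -21.3 cm.
The image is virtual, upright and reduced, on the same side as the object.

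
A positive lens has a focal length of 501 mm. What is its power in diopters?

P = +2.00 D

f = 50.1 cm = 0.501 m.
P = 1/f = 1/(0.501 m) = +2.00 D.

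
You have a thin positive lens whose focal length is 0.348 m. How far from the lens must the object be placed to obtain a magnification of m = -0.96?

0.711 m

m = −d_i/d_o ⇒ d_i = −m·d_o.
1/f = 1/d_o + 1/d_i = 1/d_o − 1/(m·d_o) = (1 − 1/m)/d_o, so d_o = f(1 − 1/m) = (0.3480)(1 − 1/(-0.96)) = 0.711 m.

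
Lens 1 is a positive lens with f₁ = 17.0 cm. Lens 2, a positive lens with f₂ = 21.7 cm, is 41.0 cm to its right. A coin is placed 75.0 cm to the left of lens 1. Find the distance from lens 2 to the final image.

Lens 1: 1/d_i1 = 1/f₁ − 1/d_o1 = 1/(17.0) − 1/(75.0) = 0.04549, so d_i1 = 21.98 cm.
The intermediate image is 21.98 cm to the right of lens 1, which is 41.0 − (21.98) = 19.02 cm to the left of lens 2, so d_o2 = +19.02 cm.
Lens 2: 1/d_i2 = 1/f₂ − 1/d_o2 = 1/(21.7) − 1/(19.02) = -0.006493, so d_i2 = -154 cm.
The final image is virtual, 154 cm to the left of lens 2 (overall magnification ≈ -2.4).

154 cm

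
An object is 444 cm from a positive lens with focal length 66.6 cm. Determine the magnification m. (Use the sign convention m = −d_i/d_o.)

m = -0.176

1/d_i = 1/f − 1/d_o = 1/(66.60) − 1/(444) = 0.01276, so d_i = 78.35 cm.
m = −d_i/d_o = −(78.35)/(444) = -0.176.
The image is real, inverted and reduced, on the far side of the lens.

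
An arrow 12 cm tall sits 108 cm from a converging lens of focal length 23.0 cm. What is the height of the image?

1/d_i = 1/f − 1/d_o = 1/(23.00) − 1/(108) = 0.03422, so d_i = 29.22 cm.
m = −d_i/d_o = -0.2706.
|h_i| = |m|·h_o = 0.2706 × 12 = 3.25 cm. The image is real, inverted and reduced, on the far side of the lens.

3.25 cm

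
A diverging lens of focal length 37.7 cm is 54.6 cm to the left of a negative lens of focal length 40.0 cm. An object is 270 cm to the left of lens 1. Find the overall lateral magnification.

f₁ = −37.7 cm (diverging).
Lens 1: 1/d_i1 = 1/(-37.7) − 1/(270) = -0.03023, so d_i1 = -33.08 cm; m₁ = −d_i1/d_o1 = +0.1225.
d_o2 = 54.6 − (-33.08) = 87.68 cm.
f₂ = −40.0 cm (diverging).
Lens 2: 1/d_i2 = 1/(-40.0) − 1/(87.68) = -0.03641, so d_i2 = -27.47 cm; m₂ = −d_i2/d_o2 = +0.3133.
m = m₁·m₂ = (+0.1225)(+0.3133) = +0.0384.

m = +0.0384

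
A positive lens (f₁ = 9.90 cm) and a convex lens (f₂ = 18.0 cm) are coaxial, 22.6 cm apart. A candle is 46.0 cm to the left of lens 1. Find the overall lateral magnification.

Lens 1: 1/d_i1 = 1/(9.90) − 1/(46.0) = 0.07927, so d_i1 = 12.61 cm; m₁ = −d_i1/d_o1 = -0.2741.
d_o2 = 22.6 − (12.61) = 9.990 cm.
Lens 2: 1/d_i2 = 1/(18.0) − 1/(9.990) = -0.04454, so d_i2 = -22.45 cm; m₂ = −d_i2/d_o2 = +2.247.
m = m₁·m₂ = (-0.2741)(+2.247) = -0.616.

m = -0.616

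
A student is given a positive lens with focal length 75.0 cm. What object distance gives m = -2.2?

m = −d_i/d_o ⇒ d_i = −m·d_o.
1/f = 1/d_o + 1/d_i = 1/d_o − 1/(m·d_o) = (1 − 1/m)/d_o, so d_o = f(1 − 1/m) = (75.00)(1 − 1/(-2.2)) = 109 cm.

109 cm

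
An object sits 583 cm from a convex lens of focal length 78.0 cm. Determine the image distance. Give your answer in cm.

Lens equation: 1/v = 1/f − 1/u = 1/(78.00) − 1/(583) = 0.01282 − 0.001715 = 0.01111, so v = 90.0 cm.
The image is real, inverted and reduced, on the far side of the lens.

90.0 cm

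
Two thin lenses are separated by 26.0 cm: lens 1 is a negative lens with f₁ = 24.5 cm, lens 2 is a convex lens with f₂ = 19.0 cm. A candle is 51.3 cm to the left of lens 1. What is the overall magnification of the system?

m = -0.260

f₁ = −24.5 cm (diverging).
Lens 1: 1/d_i1 = 1/(-24.5) − 1/(51.3) = -0.06031, so d_i1 = -16.58 cm; m₁ = −d_i1/d_o1 = +0.3232.
d_o2 = 26.0 − (-16.58) = 42.58 cm.
Lens 2: 1/d_i2 = 1/(19.0) − 1/(42.58) = 0.02915, so d_i2 = 34.31 cm; m₂ = −d_i2/d_o2 = -0.8058.
m = m₁·m₂ = (+0.3232)(-0.8058) = -0.260.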